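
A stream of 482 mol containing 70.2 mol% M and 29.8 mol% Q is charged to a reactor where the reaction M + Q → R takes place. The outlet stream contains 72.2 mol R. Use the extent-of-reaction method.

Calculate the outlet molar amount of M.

266 mol

For R: n = n₀ + 1ξ → 72.2 = 0 + 1ξ, giving ξ = 72.2 mol.
Outlet amounts (n = n₀ + ν ξ):
  M: 338.4 − 1(72.2) = 266.2
  Q: 143.6 − 1(72.2) = 71.44
  R: 0 + 1(72.2) = 72.2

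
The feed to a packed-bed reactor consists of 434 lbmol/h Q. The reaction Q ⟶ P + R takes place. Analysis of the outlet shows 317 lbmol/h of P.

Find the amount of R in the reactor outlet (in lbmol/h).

For P: n = n₀ + 1ξ → 317 = 0 + 1ξ, giving ξ = 317 lbmol/h.
Outlet amounts (n = n₀ + ν ξ):
  Q: 434 − 1(317) = 117
  P: 0 + 1(317) = 317
  R: 0 + 1(317) = 317

317 lbmol/h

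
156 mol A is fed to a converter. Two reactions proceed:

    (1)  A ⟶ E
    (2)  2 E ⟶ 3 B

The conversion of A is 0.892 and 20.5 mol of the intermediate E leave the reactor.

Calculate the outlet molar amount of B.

178 mol

Conversion of A: A consumed = 1ξ₁ = 0.892 × 156 → ξ₁ = 139.2 mol.
E balance: n_E = 0 + 1ξ₁ − 2ξ₂ = 20.5 → ξ₂ = (1·139.2 − 20.5)/2 = 59.33 mol.
Outlet amounts (n = n₀ + Σ ν·ξ):
  A: 156 − 1(139.2) = 16.85
  E: 0 + 1(139.2) − 2(59.33) = 20.5
  B: 0 + 3(59.33) = 178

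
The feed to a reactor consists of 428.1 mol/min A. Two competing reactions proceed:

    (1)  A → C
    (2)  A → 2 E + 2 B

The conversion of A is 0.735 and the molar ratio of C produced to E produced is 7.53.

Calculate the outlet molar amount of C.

295 mol/min

Conversion of A: A consumed = 0.735 × 428.1 = 314.7 mol/min = 1ξ₁ + 1ξ₂.
Selectivity: 1ξ₁ / (2ξ₂) = 7.53 → ξ₁ = 15.06 ξ₂.
Substitute: (1·15.06 + 1) ξ₂ = 314.7 → ξ₂ = 19.59 mol/min, ξ₁ = 295.1 mol/min.
Outlet amounts (n = n₀ + Σ ν·ξ):
  A: 428.1 − 1(295.1) − 1(19.59) = 113.4
  C: 0 + 1(295.1) = 295.1
  E: 0 + 2(19.59) = 39.18
  B: 0 + 2(19.59) = 39.18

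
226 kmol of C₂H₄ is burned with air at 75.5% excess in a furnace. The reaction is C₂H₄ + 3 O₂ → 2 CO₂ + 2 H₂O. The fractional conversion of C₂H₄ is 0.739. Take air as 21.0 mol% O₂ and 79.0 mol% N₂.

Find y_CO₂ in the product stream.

Stoichiometric O₂ = 3 × 226 = 678 kmol; O₂ fed = 678 × 1.755 = 1190 kmol.
N₂ fed = 1190 × 79/21 = 4476 kmol.
Fuel reacted = 0.739 × 226 → ξ = 167 kmol.
Outlet (n = n₀ + ν ξ):
  C₂H₄: 226 − 1(167) = 58.99
  O₂: 1190 − 3(167) = 688.8
  N₂: 4476 (inert)
  CO₂: 0 + 2(167) = 334
  H₂O: 0 + 2(167) = 334
Total out = 5892 kmol; y_CO₂ = 334 / 5892 = 0.05669.

0.0567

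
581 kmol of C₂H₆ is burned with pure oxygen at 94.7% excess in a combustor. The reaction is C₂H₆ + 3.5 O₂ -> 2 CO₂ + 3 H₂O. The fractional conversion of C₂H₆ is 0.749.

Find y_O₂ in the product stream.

Stoichiometric O₂ = 3.5 × 581 = 2034 kmol; O₂ fed = 2034 × 1.947 = 3959 kmol.
Fuel reacted = 0.749 × 581 → ξ = 435.2 kmol.
Outlet (n = n₀ + ν ξ):
  C₂H₆: 581 − 1(435.2) = 145.8
  O₂: 3959 − 3.5(435.2) = 2436
  CO₂: 0 + 2(435.2) = 870.3
  H₂O: 0 + 3(435.2) = 1306
Total out = 4758 kmol; y_O₂ = 2436 / 4758 = 0.512.

0.512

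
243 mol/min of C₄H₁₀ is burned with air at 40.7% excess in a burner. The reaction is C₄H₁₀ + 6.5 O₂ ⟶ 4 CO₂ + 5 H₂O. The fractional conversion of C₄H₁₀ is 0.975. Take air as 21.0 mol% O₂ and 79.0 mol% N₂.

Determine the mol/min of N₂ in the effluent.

Stoichiometric O₂ = 6.5 × 243 = 1580 mol/min; O₂ fed = 1580 × 1.407 = 2222 mol/min.
N₂ fed = 2222 × 79/21 = 8360 mol/min.
Fuel reacted = 0.975 × 243 → ξ = 236.9 mol/min.
Outlet (n = n₀ + ν ξ):
  C₄H₁₀: 243 − 1(236.9) = 6.075
  O₂: 2222 − 6.5(236.9) = 682.3
  N₂: 8360 (inert)
  CO₂: 0 + 4(236.9) = 947.7
  H₂O: 0 + 5(236.9) = 1185

8360 mol/min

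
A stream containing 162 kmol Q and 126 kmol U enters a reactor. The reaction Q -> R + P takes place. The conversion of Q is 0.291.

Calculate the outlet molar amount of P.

47.1 kmol

Q reacted = 0.291 × 162 = 47.14 kmol; ν_Q = −1, so ξ = 47.14/1 = 47.14 kmol.
Outlet amounts (n = n₀ + ν ξ):
  Q: 162 − 1(47.14) = 114.9
  R: 0 + 1(47.14) = 47.14
  P: 0 + 1(47.14) = 47.14
  U: 126 (inert)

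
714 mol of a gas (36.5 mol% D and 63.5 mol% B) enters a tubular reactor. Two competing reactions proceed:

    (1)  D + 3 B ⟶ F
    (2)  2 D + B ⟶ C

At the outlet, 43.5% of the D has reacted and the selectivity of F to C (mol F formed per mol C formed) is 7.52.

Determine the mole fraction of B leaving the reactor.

0.41

Conversion of D: D consumed = 0.435 × 260.6 = 113.4 mol = 1ξ₁ + 2ξ₂.
Selectivity: 1ξ₁ / (1ξ₂) = 7.52 → ξ₁ = 7.52 ξ₂.
Substitute: (1·7.52 + 2) ξ₂ = 113.4 → ξ₂ = 11.91 mol, ξ₁ = 89.55 mol.
Outlet amounts (n = n₀ + Σ ν·ξ):
  D: 260.6 − 1(89.55) − 2(11.91) = 147.2
  B: 453.4 − 3(89.55) − 1(11.91) = 172.8
  F: 0 + 1(89.55) = 89.55
  C: 0 + 1(11.91) = 11.91
Total out = 421.5 mol; y_B = 172.8 / 421.5 = 0.41.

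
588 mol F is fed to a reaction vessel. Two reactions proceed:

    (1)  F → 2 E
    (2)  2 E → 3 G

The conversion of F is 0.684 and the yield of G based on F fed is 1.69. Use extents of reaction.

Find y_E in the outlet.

0.107

Conversion of F: F consumed = 1ξ₁ = 0.684 × 588 → ξ₁ = 402.2 mol.
Yield of G: 3ξ₂ / 588 = 1.69 → ξ₂ = 331.2 mol.
Outlet amounts (n = n₀ + Σ ν·ξ):
  F: 588 − 1(402.2) = 185.8
  E: 0 + 2(402.2) − 2(331.2) = 141.9
  G: 0 + 3(331.2) = 993.7
Total out = 1321 mol; y_E = 141.9 / 1321 = 0.1074.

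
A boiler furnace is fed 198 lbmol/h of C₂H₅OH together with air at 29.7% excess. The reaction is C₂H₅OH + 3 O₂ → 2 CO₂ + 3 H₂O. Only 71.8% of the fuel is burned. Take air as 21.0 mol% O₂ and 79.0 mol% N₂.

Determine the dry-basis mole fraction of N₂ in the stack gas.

Stoichiometric O₂ = 3 × 198 = 594 lbmol/h; O₂ fed = 594 × 1.297 = 770.4 lbmol/h.
N₂ fed = 770.4 × 79/21 = 2898 lbmol/h.
Fuel reacted = 0.718 × 198 → ξ = 142.2 lbmol/h.
Outlet (n = n₀ + ν ξ):
  C₂H₅OH: 198 − 1(142.2) = 55.84
  O₂: 770.4 − 3(142.2) = 343.9
  N₂: 2898 (inert)
  CO₂: 0 + 2(142.2) = 284.3
  H₂O: 0 + 3(142.2) = 426.5
Dry total = 3582 lbmol/h; y_N₂ (dry) = 2898 / 3582 = 0.809.

0.809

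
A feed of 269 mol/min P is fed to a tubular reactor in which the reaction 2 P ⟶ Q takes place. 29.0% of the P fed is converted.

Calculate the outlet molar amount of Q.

P reacted = 0.29 × 269 = 78.01 mol/min; ν_P = −2, so ξ = 78.01/2 = 39 mol/min.
Outlet amounts (n = n₀ + ν ξ):
  P: 269 − 2(39) = 191
  Q: 0 + 1(39) = 39

39 mol/min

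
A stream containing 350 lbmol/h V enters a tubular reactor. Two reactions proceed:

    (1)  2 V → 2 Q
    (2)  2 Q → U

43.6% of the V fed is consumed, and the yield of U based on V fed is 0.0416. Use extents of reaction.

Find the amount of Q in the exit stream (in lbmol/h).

Conversion of V: V consumed = 2ξ₁ = 0.436 × 350 → ξ₁ = 76.3 lbmol/h.
Yield of U: 1ξ₂ / 350 = 0.0416 → ξ₂ = 14.56 lbmol/h.
Outlet amounts (n = n₀ + Σ ν·ξ):
  V: 350 − 2(76.3) = 197.4
  Q: 0 + 2(76.3) − 2(14.56) = 123.5
  U: 0 + 1(14.56) = 14.56

123 lbmol/h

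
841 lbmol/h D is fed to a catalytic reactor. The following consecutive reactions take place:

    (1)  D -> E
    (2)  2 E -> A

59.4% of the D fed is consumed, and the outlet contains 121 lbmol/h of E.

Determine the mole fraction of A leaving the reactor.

0.29

Conversion of D: D consumed = 1ξ₁ = 0.594 × 841 → ξ₁ = 499.6 lbmol/h.
E balance: n_E = 0 + 1ξ₁ − 2ξ₂ = 121 → ξ₂ = (1·499.6 − 121)/2 = 189.3 lbmol/h.
Outlet amounts (n = n₀ + Σ ν·ξ):
  D: 841 − 1(499.6) = 341.4
  E: 0 + 1(499.6) − 2(189.3) = 121
  A: 0 + 1(189.3) = 189.3
Total out = 651.7 lbmol/h; y_A = 189.3 / 651.7 = 0.2904.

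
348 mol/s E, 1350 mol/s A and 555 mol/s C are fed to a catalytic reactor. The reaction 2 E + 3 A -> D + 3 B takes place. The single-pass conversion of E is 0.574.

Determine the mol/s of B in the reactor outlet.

300 mol/s

E reacted = 0.574 × 348 = 199.8 mol/s; ν_E = −2, so ξ = 199.8/2 = 99.88 mol/s.
Outlet amounts (n = n₀ + ν ξ):
  E: 348 − 2(99.88) = 148.2
  A: 1350 − 3(99.88) = 1050
  D: 0 + 1(99.88) = 99.88
  B: 0 + 3(99.88) = 299.6
  C: 555 (inert)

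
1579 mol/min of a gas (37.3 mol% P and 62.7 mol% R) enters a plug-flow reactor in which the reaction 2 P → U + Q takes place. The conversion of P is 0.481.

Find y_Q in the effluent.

0.0897

P reacted = 0.481 × 589 = 283.3 mol/min; ν_P = −2, so ξ = 283.3/2 = 141.6 mol/min.
Outlet amounts (n = n₀ + ν ξ):
  P: 589 − 2(141.6) = 305.7
  U: 0 + 1(141.6) = 141.6
  Q: 0 + 1(141.6) = 141.6
  R: 990 (inert)
Total out = 1579 mol/min; y_Q = 141.6 / 1579 = 0.08971.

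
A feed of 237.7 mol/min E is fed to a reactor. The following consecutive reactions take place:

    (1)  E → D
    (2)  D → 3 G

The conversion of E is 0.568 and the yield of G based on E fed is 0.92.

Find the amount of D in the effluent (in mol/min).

Conversion of E: E consumed = 1ξ₁ = 0.568 × 237.7 → ξ₁ = 135 mol/min.
Yield of G: 3ξ₂ / 237.7 = 0.92 → ξ₂ = 72.89 mol/min.
Outlet amounts (n = n₀ + Σ ν·ξ):
  E: 237.7 − 1(135) = 102.7
  D: 0 + 1(135) − 1(72.89) = 62.12
  G: 0 + 3(72.89) = 218.7

62.1 mol/min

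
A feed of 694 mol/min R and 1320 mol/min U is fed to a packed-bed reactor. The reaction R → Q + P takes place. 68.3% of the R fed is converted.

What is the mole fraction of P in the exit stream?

R reacted = 0.683 × 694 = 474 mol/min; ν_R = −1, so ξ = 474/1 = 474 mol/min.
Outlet amounts (n = n₀ + ν ξ):
  R: 694 − 1(474) = 220
  Q: 0 + 1(474) = 474
  P: 0 + 1(474) = 474
  U: 1320 (inert)
Total out = 2488 mol/min; y_P = 474 / 2488 = 0.1905.

0.191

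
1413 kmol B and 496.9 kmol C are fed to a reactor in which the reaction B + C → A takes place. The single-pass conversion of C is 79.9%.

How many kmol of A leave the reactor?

397 kmol

C reacted = 0.799 × 496.9 = 397 kmol; ν_C = −1, so ξ = 397/1 = 397 kmol.
Outlet amounts (n = n₀ + ν ξ):
  B: 1413 − 1(397) = 1016
  C: 496.9 − 1(397) = 99.88
  A: 0 + 1(397) = 397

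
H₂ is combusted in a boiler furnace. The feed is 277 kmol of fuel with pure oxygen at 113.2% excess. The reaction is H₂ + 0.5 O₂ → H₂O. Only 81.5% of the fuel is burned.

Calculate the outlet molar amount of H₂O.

Stoichiometric O₂ = 0.5 × 277 = 138.5 kmol; O₂ fed = 138.5 × 2.132 = 295.3 kmol.
Fuel reacted = 0.815 × 277 → ξ = 225.8 kmol.
Outlet (n = n₀ + ν ξ):
  H₂: 277 − 1(225.8) = 51.25
  O₂: 295.3 − 0.5(225.8) = 182.4
  H₂O: 0 + 1(225.8) = 225.8

226 kmol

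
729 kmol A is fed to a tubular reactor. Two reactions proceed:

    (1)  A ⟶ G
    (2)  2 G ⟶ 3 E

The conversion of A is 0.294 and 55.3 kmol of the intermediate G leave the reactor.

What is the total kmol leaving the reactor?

Conversion of A: A consumed = 1ξ₁ = 0.294 × 729 → ξ₁ = 214.3 kmol.
G balance: n_G = 0 + 1ξ₁ − 2ξ₂ = 55.3 → ξ₂ = (1·214.3 − 55.3)/2 = 79.51 kmol.
Outlet amounts (n = n₀ + Σ ν·ξ):
  A: 729 − 1(214.3) = 514.7
  G: 0 + 1(214.3) − 2(79.51) = 55.3
  E: 0 + 3(79.51) = 238.5
Total out = 514.7 + 55.3 + 238.5 = 808.5 kmol.

809 kmol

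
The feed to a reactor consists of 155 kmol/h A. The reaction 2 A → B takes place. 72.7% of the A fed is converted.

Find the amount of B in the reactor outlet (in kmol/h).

56.3 kmol/h

A reacted = 0.727 × 155 = 112.7 kmol/h; ν_A = −2, so ξ = 112.7/2 = 56.34 kmol/h.
Outlet amounts (n = n₀ + ν ξ):
  A: 155 − 2(56.34) = 42.31
  B: 0 + 1(56.34) = 56.34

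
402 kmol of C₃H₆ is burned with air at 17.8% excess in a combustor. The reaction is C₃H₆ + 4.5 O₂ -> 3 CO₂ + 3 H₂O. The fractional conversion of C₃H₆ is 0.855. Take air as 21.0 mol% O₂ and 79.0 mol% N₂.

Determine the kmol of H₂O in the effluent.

1030 kmol

Stoichiometric O₂ = 4.5 × 402 = 1809 kmol; O₂ fed = 1809 × 1.178 = 2131 kmol.
N₂ fed = 2131 × 79/21 = 8017 kmol.
Fuel reacted = 0.855 × 402 → ξ = 343.7 kmol.
Outlet (n = n₀ + ν ξ):
  C₃H₆: 402 − 1(343.7) = 58.29
  O₂: 2131 − 4.5(343.7) = 584.3
  N₂: 8017 (inert)
  CO₂: 0 + 3(343.7) = 1031
  H₂O: 0 + 3(343.7) = 1031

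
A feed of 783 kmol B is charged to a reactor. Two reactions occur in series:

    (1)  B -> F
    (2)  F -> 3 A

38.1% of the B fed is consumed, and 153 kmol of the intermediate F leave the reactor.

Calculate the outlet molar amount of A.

Conversion of B: B consumed = 1ξ₁ = 0.381 × 783 → ξ₁ = 298.3 kmol.
F balance: n_F = 0 + 1ξ₁ − 1ξ₂ = 153 → ξ₂ = (1·298.3 − 153)/1 = 145.3 kmol.
Outlet amounts (n = n₀ + Σ ν·ξ):
  B: 783 − 1(298.3) = 484.7
  F: 0 + 1(298.3) − 1(145.3) = 153
  A: 0 + 3(145.3) = 436

436 kmol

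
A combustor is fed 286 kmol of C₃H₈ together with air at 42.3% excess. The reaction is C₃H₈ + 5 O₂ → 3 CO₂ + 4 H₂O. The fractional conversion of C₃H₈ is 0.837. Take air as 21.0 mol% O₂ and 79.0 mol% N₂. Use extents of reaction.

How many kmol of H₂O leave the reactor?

958 kmol

Stoichiometric O₂ = 5 × 286 = 1430 kmol; O₂ fed = 1430 × 1.423 = 2035 kmol.
N₂ fed = 2035 × 79/21 = 7655 kmol.
Fuel reacted = 0.837 × 286 → ξ = 239.4 kmol.
Outlet (n = n₀ + ν ξ):
  C₃H₈: 286 − 1(239.4) = 46.62
  O₂: 2035 − 5(239.4) = 838
  N₂: 7655 (inert)
  CO₂: 0 + 3(239.4) = 718.1
  H₂O: 0 + 4(239.4) = 957.5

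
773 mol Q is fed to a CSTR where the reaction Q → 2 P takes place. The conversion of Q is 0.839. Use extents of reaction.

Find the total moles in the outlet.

1420 mol

Q reacted = 0.839 × 773 = 648.5 mol; ν_Q = −1, so ξ = 648.5/1 = 648.5 mol.
Outlet amounts (n = n₀ + ν ξ):
  Q: 773 − 1(648.5) = 124.5
  P: 0 + 2(648.5) = 1297
Total out = 124.5 + 1297 = 1422 mol.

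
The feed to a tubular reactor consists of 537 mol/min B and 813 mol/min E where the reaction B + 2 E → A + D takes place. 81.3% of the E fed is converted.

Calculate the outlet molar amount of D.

330 mol/min

E reacted = 0.813 × 813 = 661 mol/min; ν_E = −2, so ξ = 661/2 = 330.5 mol/min.
Outlet amounts (n = n₀ + ν ξ):
  B: 537 − 1(330.5) = 206.5
  E: 813 − 2(330.5) = 152
  A: 0 + 1(330.5) = 330.5
  D: 0 + 1(330.5) = 330.5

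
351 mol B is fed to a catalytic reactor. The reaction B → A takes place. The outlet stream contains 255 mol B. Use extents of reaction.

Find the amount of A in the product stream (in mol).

96 mol

For B: n = n₀ − 1ξ → 255 = 351 − 1ξ, giving ξ = 96 mol.
Outlet amounts (n = n₀ + ν ξ):
  B: 351 − 1(96) = 255
  A: 0 + 1(96) = 96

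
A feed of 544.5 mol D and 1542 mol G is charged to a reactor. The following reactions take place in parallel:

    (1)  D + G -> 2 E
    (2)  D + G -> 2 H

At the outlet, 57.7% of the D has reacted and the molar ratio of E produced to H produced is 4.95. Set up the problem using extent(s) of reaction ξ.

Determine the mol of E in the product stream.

Conversion of D: D consumed = 0.577 × 544.5 = 314.2 mol = 1ξ₁ + 1ξ₂.
Selectivity: 2ξ₁ / (2ξ₂) = 4.95 → ξ₁ = 4.95 ξ₂.
Substitute: (1·4.95 + 1) ξ₂ = 314.2 → ξ₂ = 52.8 mol, ξ₁ = 261.4 mol.
Outlet amounts (n = n₀ + Σ ν·ξ):
  D: 544.5 − 1(261.4) − 1(52.8) = 230.3
  G: 1542 − 1(261.4) − 1(52.8) = 1228
  E: 0 + 2(261.4) = 522.7
  H: 0 + 2(52.8) = 105.6

523 mol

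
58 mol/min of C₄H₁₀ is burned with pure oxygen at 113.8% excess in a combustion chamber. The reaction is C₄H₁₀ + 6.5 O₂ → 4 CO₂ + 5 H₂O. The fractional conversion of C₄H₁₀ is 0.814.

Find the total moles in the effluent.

Stoichiometric O₂ = 6.5 × 58 = 377 mol/min; O₂ fed = 377 × 2.138 = 806 mol/min.
Fuel reacted = 0.814 × 58 → ξ = 47.21 mol/min.
Outlet (n = n₀ + ν ξ):
  C₄H₁₀: 58 − 1(47.21) = 10.79
  O₂: 806 − 6.5(47.21) = 499.1
  CO₂: 0 + 4(47.21) = 188.8
  H₂O: 0 + 5(47.21) = 236.1
Total out = 10.79 + 499.1 + 188.8 + 236.1 = 934.8 mol/min.

935 mol/min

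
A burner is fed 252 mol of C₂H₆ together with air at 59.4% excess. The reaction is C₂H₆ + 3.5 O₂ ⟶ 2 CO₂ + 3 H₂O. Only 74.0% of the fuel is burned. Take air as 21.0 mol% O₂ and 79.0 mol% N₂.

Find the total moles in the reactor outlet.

Stoichiometric O₂ = 3.5 × 252 = 882 mol; O₂ fed = 882 × 1.594 = 1406 mol.
N₂ fed = 1406 × 79/21 = 5289 mol.
Fuel reacted = 0.74 × 252 → ξ = 186.5 mol.
Outlet (n = n₀ + ν ξ):
  C₂H₆: 252 − 1(186.5) = 65.52
  O₂: 1406 − 3.5(186.5) = 753.2
  N₂: 5289 (inert)
  CO₂: 0 + 2(186.5) = 373
  H₂O: 0 + 3(186.5) = 559.4
Total out = 65.52 + 753.2 + 5289 + 373 + 559.4 = 7040 mol.

7040 mol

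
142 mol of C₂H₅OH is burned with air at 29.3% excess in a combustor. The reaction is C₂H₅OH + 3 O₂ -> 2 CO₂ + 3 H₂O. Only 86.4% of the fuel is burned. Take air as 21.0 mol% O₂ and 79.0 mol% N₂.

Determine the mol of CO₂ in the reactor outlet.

Stoichiometric O₂ = 3 × 142 = 426 mol; O₂ fed = 426 × 1.293 = 550.8 mol.
N₂ fed = 550.8 × 79/21 = 2072 mol.
Fuel reacted = 0.864 × 142 → ξ = 122.7 mol.
Outlet (n = n₀ + ν ξ):
  C₂H₅OH: 142 − 1(122.7) = 19.31
  O₂: 550.8 − 3(122.7) = 182.8
  N₂: 2072 (inert)
  CO₂: 0 + 2(122.7) = 245.4
  H₂O: 0 + 3(122.7) = 368.1

245 mol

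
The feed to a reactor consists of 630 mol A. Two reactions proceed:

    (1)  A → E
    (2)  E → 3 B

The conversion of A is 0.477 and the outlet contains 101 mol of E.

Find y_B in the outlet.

Conversion of A: A consumed = 1ξ₁ = 0.477 × 630 → ξ₁ = 300.5 mol.
E balance: n_E = 0 + 1ξ₁ − 1ξ₂ = 101 → ξ₂ = (1·300.5 − 101)/1 = 199.5 mol.
Outlet amounts (n = n₀ + Σ ν·ξ):
  A: 630 − 1(300.5) = 329.5
  E: 0 + 1(300.5) − 1(199.5) = 101
  B: 0 + 3(199.5) = 598.5
Total out = 1029 mol; y_B = 598.5 / 1029 = 0.5817.

0.582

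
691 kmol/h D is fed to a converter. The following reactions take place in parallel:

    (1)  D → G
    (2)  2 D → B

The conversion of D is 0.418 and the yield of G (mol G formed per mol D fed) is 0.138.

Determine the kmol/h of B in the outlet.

96.7 kmol/h

Yield of G: 1ξ₁ / 691 = 0.138 → ξ₁ = 95.36 kmol/h.
Conversion of D: 1ξ₁ + 2ξ₂ = 0.418 × 691 = 288.8 → ξ₂ = 96.74 kmol/h.
Outlet amounts (n = n₀ + Σ ν·ξ):
  D: 691 − 1(95.36) − 2(96.74) = 402.2
  G: 0 + 1(95.36) = 95.36
  B: 0 + 1(96.74) = 96.74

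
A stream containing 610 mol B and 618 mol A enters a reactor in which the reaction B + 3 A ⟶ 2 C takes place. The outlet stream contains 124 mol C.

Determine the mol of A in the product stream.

For C: n = n₀ + 2ξ → 124 = 0 + 2ξ, giving ξ = 62 mol.
Outlet amounts (n = n₀ + ν ξ):
  B: 610 − 1(62) = 548
  A: 618 − 3(62) = 432
  C: 0 + 2(62) = 124

432 mol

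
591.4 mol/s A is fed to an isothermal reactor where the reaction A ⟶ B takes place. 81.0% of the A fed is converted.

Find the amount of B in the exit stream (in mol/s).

A reacted = 0.81 × 591.4 = 479 mol/s; ν_A = −1, so ξ = 479/1 = 479 mol/s.
Outlet amounts (n = n₀ + ν ξ):
  A: 591.4 − 1(479) = 112.4
  B: 0 + 1(479) = 479

479 mol/s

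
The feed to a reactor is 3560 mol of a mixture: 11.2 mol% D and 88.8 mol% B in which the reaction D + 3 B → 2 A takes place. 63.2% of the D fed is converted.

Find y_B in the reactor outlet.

0.787

D reacted = 0.632 × 398.7 = 252 mol; ν_D = −1, so ξ = 252/1 = 252 mol.
Outlet amounts (n = n₀ + ν ξ):
  D: 398.7 − 1(252) = 146.7
  B: 3161 − 3(252) = 2405
  A: 0 + 2(252) = 504
Total out = 3056 mol; y_B = 2405 / 3056 = 0.7871.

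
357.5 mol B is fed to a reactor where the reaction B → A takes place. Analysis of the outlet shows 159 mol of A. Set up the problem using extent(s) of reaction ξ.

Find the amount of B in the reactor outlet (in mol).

For A: n = n₀ + 1ξ → 159 = 0 + 1ξ, giving ξ = 159 mol.
Outlet amounts (n = n₀ + ν ξ):
  B: 357.5 − 1(159) = 198.5
  A: 0 + 1(159) = 159

198 mol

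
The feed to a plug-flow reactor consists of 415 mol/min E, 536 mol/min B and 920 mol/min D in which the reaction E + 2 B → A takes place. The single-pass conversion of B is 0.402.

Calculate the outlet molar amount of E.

307 mol/min

B reacted = 0.402 × 536 = 215.5 mol/min; ν_B = −2, so ξ = 215.5/2 = 107.7 mol/min.
Outlet amounts (n = n₀ + ν ξ):
  E: 415 − 1(107.7) = 307.3
  B: 536 − 2(107.7) = 320.5
  A: 0 + 1(107.7) = 107.7
  D: 920 (inert)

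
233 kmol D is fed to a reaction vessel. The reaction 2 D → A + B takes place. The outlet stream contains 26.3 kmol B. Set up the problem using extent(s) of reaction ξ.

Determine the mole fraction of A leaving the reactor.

0.113

For B: n = n₀ + 1ξ → 26.3 = 0 + 1ξ, giving ξ = 26.3 kmol.
Outlet amounts (n = n₀ + ν ξ):
  D: 233 − 2(26.3) = 180.4
  A: 0 + 1(26.3) = 26.3
  B: 0 + 1(26.3) = 26.3
Total out = 233 kmol; y_A = 26.3 / 233 = 0.1129.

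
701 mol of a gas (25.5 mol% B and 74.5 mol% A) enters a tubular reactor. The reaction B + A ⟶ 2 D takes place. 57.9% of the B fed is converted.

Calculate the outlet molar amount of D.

207 mol

B reacted = 0.579 × 178.8 = 103.5 mol; ν_B = −1, so ξ = 103.5/1 = 103.5 mol.
Outlet amounts (n = n₀ + ν ξ):
  B: 178.8 − 1(103.5) = 75.26
  A: 522.2 − 1(103.5) = 418.7
  D: 0 + 2(103.5) = 207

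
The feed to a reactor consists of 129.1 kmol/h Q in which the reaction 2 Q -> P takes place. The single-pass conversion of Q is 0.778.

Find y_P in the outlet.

Q reacted = 0.778 × 129.1 = 100.4 kmol/h; ν_Q = −2, so ξ = 100.4/2 = 50.22 kmol/h.
Outlet amounts (n = n₀ + ν ξ):
  Q: 129.1 − 2(50.22) = 28.66
  P: 0 + 1(50.22) = 50.22
Total out = 78.88 kmol/h; y_P = 50.22 / 78.88 = 0.6367.

0.637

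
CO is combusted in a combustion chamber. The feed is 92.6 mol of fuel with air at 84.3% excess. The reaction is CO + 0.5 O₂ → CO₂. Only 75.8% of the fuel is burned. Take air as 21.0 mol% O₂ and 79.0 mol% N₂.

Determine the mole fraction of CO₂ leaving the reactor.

Stoichiometric O₂ = 0.5 × 92.6 = 46.3 mol; O₂ fed = 46.3 × 1.843 = 85.33 mol.
N₂ fed = 85.33 × 79/21 = 321 mol.
Fuel reacted = 0.758 × 92.6 → ξ = 70.19 mol.
Outlet (n = n₀ + ν ξ):
  CO: 92.6 − 1(70.19) = 22.41
  O₂: 85.33 − 0.5(70.19) = 50.24
  N₂: 321 (inert)
  CO₂: 0 + 1(70.19) = 70.19
Total out = 463.8 mol; y_CO₂ = 70.19 / 463.8 = 0.1513.

0.151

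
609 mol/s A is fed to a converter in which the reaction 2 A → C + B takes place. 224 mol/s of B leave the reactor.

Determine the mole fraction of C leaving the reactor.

For B: n = n₀ + 1ξ → 224 = 0 + 1ξ, giving ξ = 224 mol/s.
Outlet amounts (n = n₀ + ν ξ):
  A: 609 − 2(224) = 161
  C: 0 + 1(224) = 224
  B: 0 + 1(224) = 224
Total out = 609 mol/s; y_C = 224 / 609 = 0.3678.

0.368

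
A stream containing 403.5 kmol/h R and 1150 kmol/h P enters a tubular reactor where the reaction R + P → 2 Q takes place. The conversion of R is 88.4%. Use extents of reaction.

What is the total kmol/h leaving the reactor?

1550 kmol/h

R reacted = 0.884 × 403.5 = 356.7 kmol/h; ν_R = −1, so ξ = 356.7/1 = 356.7 kmol/h.
Outlet amounts (n = n₀ + ν ξ):
  R: 403.5 − 1(356.7) = 46.81
  P: 1150 − 1(356.7) = 793.3
  Q: 0 + 2(356.7) = 713.4
Total out = 46.81 + 793.3 + 713.4 = 1554 kmol/h.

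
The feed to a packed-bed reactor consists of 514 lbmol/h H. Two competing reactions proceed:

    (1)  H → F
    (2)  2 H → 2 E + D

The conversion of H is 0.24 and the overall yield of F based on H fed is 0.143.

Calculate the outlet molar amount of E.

Yield of F: 1ξ₁ / 514 = 0.143 → ξ₁ = 73.5 lbmol/h.
Conversion of H: 1ξ₁ + 2ξ₂ = 0.24 × 514 = 123.4 → ξ₂ = 24.93 lbmol/h.
Outlet amounts (n = n₀ + Σ ν·ξ):
  H: 514 − 1(73.5) − 2(24.93) = 390.6
  F: 0 + 1(73.5) = 73.5
  E: 0 + 2(24.93) = 49.86
  D: 0 + 1(24.93) = 24.93

49.9 lbmol/h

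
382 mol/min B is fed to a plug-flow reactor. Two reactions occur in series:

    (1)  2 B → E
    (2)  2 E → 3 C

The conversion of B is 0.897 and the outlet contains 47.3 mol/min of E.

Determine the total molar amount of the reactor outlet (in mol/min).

273 mol/min

Conversion of B: B consumed = 2ξ₁ = 0.897 × 382 → ξ₁ = 171.3 mol/min.
E balance: n_E = 0 + 1ξ₁ − 2ξ₂ = 47.3 → ξ₂ = (1·171.3 − 47.3)/2 = 62.01 mol/min.
Outlet amounts (n = n₀ + Σ ν·ξ):
  B: 382 − 2(171.3) = 39.35
  E: 0 + 1(171.3) − 2(62.01) = 47.3
  C: 0 + 3(62.01) = 186
Total out = 39.35 + 47.3 + 186 = 272.7 mol/min.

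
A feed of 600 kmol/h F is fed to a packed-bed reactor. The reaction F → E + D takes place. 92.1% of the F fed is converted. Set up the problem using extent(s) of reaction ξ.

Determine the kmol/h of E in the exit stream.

553 kmol/h

F reacted = 0.921 × 600 = 552.6 kmol/h; ν_F = −1, so ξ = 552.6/1 = 552.6 kmol/h.
Outlet amounts (n = n₀ + ν ξ):
  F: 600 − 1(552.6) = 47.4
  E: 0 + 1(552.6) = 552.6
  D: 0 + 1(552.6) = 552.6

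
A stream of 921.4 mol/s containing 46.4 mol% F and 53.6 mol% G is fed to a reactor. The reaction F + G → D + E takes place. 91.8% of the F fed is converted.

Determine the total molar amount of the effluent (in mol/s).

921 mol/s

F reacted = 0.918 × 427.5 = 392.5 mol/s; ν_F = −1, so ξ = 392.5/1 = 392.5 mol/s.
Outlet amounts (n = n₀ + ν ξ):
  F: 427.5 − 1(392.5) = 35.06
  G: 493.9 − 1(392.5) = 101.4
  D: 0 + 1(392.5) = 392.5
  E: 0 + 1(392.5) = 392.5
Total out = 35.06 + 101.4 + 392.5 + 392.5 = 921.4 mol/s.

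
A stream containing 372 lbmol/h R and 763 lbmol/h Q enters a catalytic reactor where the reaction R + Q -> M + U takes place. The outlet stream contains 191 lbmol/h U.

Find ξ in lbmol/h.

For U: n = n₀ + 1ξ → 191 = 0 + 1ξ, giving ξ = 191 lbmol/h.
Outlet amounts (n = n₀ + ν ξ):
  R: 372 − 1(191) = 181
  Q: 763 − 1(191) = 572
  M: 0 + 1(191) = 191
  U: 0 + 1(191) = 191

ξ = 191 lbmol/h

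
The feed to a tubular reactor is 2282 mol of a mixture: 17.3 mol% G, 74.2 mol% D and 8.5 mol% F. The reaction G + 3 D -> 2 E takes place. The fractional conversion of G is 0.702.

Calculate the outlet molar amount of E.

G reacted = 0.702 × 394.8 = 277.1 mol; ν_G = −1, so ξ = 277.1/1 = 277.1 mol.
Outlet amounts (n = n₀ + ν ξ):
  G: 394.8 − 1(277.1) = 117.6
  D: 1693 − 3(277.1) = 861.8
  E: 0 + 2(277.1) = 554.3
  F: 194 (inert)

554 mol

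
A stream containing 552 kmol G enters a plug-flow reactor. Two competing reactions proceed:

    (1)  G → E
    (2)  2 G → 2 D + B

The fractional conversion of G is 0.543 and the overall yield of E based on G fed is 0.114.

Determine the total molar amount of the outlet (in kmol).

Yield of E: 1ξ₁ / 552 = 0.114 → ξ₁ = 62.93 kmol.
Conversion of G: 1ξ₁ + 2ξ₂ = 0.543 × 552 = 299.7 → ξ₂ = 118.4 kmol.
Outlet amounts (n = n₀ + Σ ν·ξ):
  G: 552 − 1(62.93) − 2(118.4) = 252.3
  E: 0 + 1(62.93) = 62.93
  D: 0 + 2(118.4) = 236.8
  B: 0 + 1(118.4) = 118.4
Total out = 252.3 + 62.93 + 236.8 + 118.4 = 670.4 kmol.

670 kmol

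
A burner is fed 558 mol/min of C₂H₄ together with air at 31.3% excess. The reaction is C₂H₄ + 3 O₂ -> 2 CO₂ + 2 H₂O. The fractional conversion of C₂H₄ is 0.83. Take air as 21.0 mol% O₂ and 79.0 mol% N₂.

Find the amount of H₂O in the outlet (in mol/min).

Stoichiometric O₂ = 3 × 558 = 1674 mol/min; O₂ fed = 1674 × 1.313 = 2198 mol/min.
N₂ fed = 2198 × 79/21 = 8269 mol/min.
Fuel reacted = 0.83 × 558 → ξ = 463.1 mol/min.
Outlet (n = n₀ + ν ξ):
  C₂H₄: 558 − 1(463.1) = 94.86
  O₂: 2198 − 3(463.1) = 808.5
  N₂: 8269 (inert)
  CO₂: 0 + 2(463.1) = 926.3
  H₂O: 0 + 2(463.1) = 926.3

926 mol/min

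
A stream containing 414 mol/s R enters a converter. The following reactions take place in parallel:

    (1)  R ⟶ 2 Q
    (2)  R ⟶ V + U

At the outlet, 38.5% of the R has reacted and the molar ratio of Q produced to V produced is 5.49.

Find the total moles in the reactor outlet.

Conversion of R: R consumed = 0.385 × 414 = 159.4 mol/s = 1ξ₁ + 1ξ₂.
Selectivity: 2ξ₁ / (1ξ₂) = 5.49 → ξ₁ = 2.745 ξ₂.
Substitute: (1·2.745 + 1) ξ₂ = 159.4 → ξ₂ = 42.56 mol/s, ξ₁ = 116.8 mol/s.
Outlet amounts (n = n₀ + Σ ν·ξ):
  R: 414 − 1(116.8) − 1(42.56) = 254.6
  Q: 0 + 2(116.8) = 233.7
  V: 0 + 1(42.56) = 42.56
  U: 0 + 1(42.56) = 42.56
Total out = 254.6 + 233.7 + 42.56 + 42.56 = 573.4 mol/s.

573 mol/s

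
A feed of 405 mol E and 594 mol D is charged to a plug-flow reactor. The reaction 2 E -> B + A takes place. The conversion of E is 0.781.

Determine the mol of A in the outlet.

E reacted = 0.781 × 405 = 316.3 mol; ν_E = −2, so ξ = 316.3/2 = 158.2 mol.
Outlet amounts (n = n₀ + ν ξ):
  E: 405 − 2(158.2) = 88.69
  B: 0 + 1(158.2) = 158.2
  A: 0 + 1(158.2) = 158.2
  D: 594 (inert)

158 mol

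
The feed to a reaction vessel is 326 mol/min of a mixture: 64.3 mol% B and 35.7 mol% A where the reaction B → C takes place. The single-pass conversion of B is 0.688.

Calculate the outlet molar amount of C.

144 mol/min

B reacted = 0.688 × 209.6 = 144.2 mol/min; ν_B = −1, so ξ = 144.2/1 = 144.2 mol/min.
Outlet amounts (n = n₀ + ν ξ):
  B: 209.6 − 1(144.2) = 65.4
  C: 0 + 1(144.2) = 144.2
  A: 116.4 (inert)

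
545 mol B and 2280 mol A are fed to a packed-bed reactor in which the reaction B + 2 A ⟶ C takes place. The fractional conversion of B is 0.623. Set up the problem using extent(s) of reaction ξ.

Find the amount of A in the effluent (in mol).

1600 mol

B reacted = 0.623 × 545 = 339.5 mol; ν_B = −1, so ξ = 339.5/1 = 339.5 mol.
Outlet amounts (n = n₀ + ν ξ):
  B: 545 − 1(339.5) = 205.5
  A: 2280 − 2(339.5) = 1601
  C: 0 + 1(339.5) = 339.5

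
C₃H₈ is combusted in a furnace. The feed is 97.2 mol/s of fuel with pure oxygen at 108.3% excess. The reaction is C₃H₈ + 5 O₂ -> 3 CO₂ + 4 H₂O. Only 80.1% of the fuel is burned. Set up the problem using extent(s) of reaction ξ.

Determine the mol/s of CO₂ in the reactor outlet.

234 mol/s

Stoichiometric O₂ = 5 × 97.2 = 486 mol/s; O₂ fed = 486 × 2.083 = 1012 mol/s.
Fuel reacted = 0.801 × 97.2 → ξ = 77.86 mol/s.
Outlet (n = n₀ + ν ξ):
  C₃H₈: 97.2 − 1(77.86) = 19.34
  O₂: 1012 − 5(77.86) = 623.1
  CO₂: 0 + 3(77.86) = 233.6
  H₂O: 0 + 4(77.86) = 311.4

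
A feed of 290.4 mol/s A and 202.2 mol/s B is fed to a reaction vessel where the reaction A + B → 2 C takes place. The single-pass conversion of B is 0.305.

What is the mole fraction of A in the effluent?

B reacted = 0.305 × 202.2 = 61.67 mol/s; ν_B = −1, so ξ = 61.67/1 = 61.67 mol/s.
Outlet amounts (n = n₀ + ν ξ):
  A: 290.4 − 1(61.67) = 228.7
  B: 202.2 − 1(61.67) = 140.5
  C: 0 + 2(61.67) = 123.3
Total out = 492.6 mol/s; y_A = 228.7 / 492.6 = 0.4643.

0.464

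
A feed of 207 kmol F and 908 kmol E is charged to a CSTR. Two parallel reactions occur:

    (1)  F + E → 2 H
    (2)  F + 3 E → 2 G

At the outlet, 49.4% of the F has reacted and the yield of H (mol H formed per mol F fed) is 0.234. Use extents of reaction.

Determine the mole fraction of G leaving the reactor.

0.163

Yield of H: 2ξ₁ / 207 = 0.234 → ξ₁ = 24.22 kmol.
Conversion of F: 1ξ₁ + 1ξ₂ = 0.494 × 207 = 102.3 → ξ₂ = 78.04 kmol.
Outlet amounts (n = n₀ + Σ ν·ξ):
  F: 207 − 1(24.22) − 1(78.04) = 104.7
  E: 908 − 1(24.22) − 3(78.04) = 649.7
  H: 0 + 2(24.22) = 48.44
  G: 0 + 2(78.04) = 156.1
Total out = 958.9 kmol; y_G = 156.1 / 958.9 = 0.1628.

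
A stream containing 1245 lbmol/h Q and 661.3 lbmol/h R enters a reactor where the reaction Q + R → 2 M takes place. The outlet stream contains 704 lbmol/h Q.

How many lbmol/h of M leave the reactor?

For Q: n = n₀ − 1ξ → 704 = 1245 − 1ξ, giving ξ = 541 lbmol/h.
Outlet amounts (n = n₀ + ν ξ):
  Q: 1245 − 1(541) = 704
  R: 661.3 − 1(541) = 120.3
  M: 0 + 2(541) = 1082

1080 lbmol/h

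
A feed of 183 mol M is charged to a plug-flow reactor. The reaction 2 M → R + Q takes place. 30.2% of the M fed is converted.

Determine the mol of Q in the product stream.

M reacted = 0.302 × 183 = 55.27 mol; ν_M = −2, so ξ = 55.27/2 = 27.63 mol.
Outlet amounts (n = n₀ + ν ξ):
  M: 183 − 2(27.63) = 127.7
  R: 0 + 1(27.63) = 27.63
  Q: 0 + 1(27.63) = 27.63

27.6 mol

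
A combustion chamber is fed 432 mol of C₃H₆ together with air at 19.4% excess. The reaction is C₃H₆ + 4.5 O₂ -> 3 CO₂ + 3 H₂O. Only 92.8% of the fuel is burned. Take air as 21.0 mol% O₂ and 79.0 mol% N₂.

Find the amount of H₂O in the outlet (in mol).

1200 mol

Stoichiometric O₂ = 4.5 × 432 = 1944 mol; O₂ fed = 1944 × 1.194 = 2321 mol.
N₂ fed = 2321 × 79/21 = 8732 mol.
Fuel reacted = 0.928 × 432 → ξ = 400.9 mol.
Outlet (n = n₀ + ν ξ):
  C₃H₆: 432 − 1(400.9) = 31.1
  O₂: 2321 − 4.5(400.9) = 517.1
  N₂: 8732 (inert)
  CO₂: 0 + 3(400.9) = 1203
  H₂O: 0 + 3(400.9) = 1203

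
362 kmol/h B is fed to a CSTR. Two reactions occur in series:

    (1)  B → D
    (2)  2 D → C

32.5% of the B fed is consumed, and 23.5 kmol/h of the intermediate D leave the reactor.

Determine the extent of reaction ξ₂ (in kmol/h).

Conversion of B: B consumed = 1ξ₁ = 0.325 × 362 → ξ₁ = 117.7 kmol/h.
D balance: n_D = 0 + 1ξ₁ − 2ξ₂ = 23.5 → ξ₂ = (1·117.7 − 23.5)/2 = 47.08 kmol/h.
Outlet amounts (n = n₀ + Σ ν·ξ):
  B: 362 − 1(117.7) = 244.3
  D: 0 + 1(117.7) − 2(47.08) = 23.5
  C: 0 + 1(47.08) = 47.08

ξ₂ = 47.1 kmol/h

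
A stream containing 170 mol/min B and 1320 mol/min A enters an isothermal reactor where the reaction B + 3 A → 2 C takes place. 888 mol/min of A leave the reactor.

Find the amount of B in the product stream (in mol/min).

26 mol/min

For A: n = n₀ − 3ξ → 888 = 1320 − 3ξ, giving ξ = 144 mol/min.
Outlet amounts (n = n₀ + ν ξ):
  B: 170 − 1(144) = 26
  A: 1320 − 3(144) = 888
  C: 0 + 2(144) = 288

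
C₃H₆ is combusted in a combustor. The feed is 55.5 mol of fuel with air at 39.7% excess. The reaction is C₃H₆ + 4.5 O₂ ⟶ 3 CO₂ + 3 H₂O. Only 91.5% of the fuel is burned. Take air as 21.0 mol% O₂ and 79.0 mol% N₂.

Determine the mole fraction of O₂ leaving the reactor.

0.0691

Stoichiometric O₂ = 4.5 × 55.5 = 249.8 mol; O₂ fed = 249.8 × 1.397 = 348.9 mol.
N₂ fed = 348.9 × 79/21 = 1313 mol.
Fuel reacted = 0.915 × 55.5 → ξ = 50.78 mol.
Outlet (n = n₀ + ν ξ):
  C₃H₆: 55.5 − 1(50.78) = 4.718
  O₂: 348.9 − 4.5(50.78) = 120.4
  N₂: 1313 (inert)
  CO₂: 0 + 3(50.78) = 152.3
  H₂O: 0 + 3(50.78) = 152.3
Total out = 1742 mol; y_O₂ = 120.4 / 1742 = 0.06909.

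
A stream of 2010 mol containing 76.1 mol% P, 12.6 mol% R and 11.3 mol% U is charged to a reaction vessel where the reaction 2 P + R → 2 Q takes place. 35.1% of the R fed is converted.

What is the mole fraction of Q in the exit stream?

R reacted = 0.351 × 253.3 = 88.89 mol; ν_R = −1, so ξ = 88.89/1 = 88.89 mol.
Outlet amounts (n = n₀ + ν ξ):
  P: 1530 − 2(88.89) = 1352
  R: 253.3 − 1(88.89) = 164.4
  Q: 0 + 2(88.89) = 177.8
  U: 227.1 (inert)
Total out = 1921 mol; y_Q = 177.8 / 1921 = 0.09254.

0.0925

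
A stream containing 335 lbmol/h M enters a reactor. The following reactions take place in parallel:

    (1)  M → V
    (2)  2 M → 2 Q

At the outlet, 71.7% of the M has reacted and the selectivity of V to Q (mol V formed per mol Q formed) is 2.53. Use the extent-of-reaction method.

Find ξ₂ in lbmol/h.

Conversion of M: M consumed = 0.717 × 335 = 240.2 lbmol/h = 1ξ₁ + 2ξ₂.
Selectivity: 1ξ₁ / (2ξ₂) = 2.53 → ξ₁ = 5.06 ξ₂.
Substitute: (1·5.06 + 2) ξ₂ = 240.2 → ξ₂ = 34.02 lbmol/h, ξ₁ = 172.2 lbmol/h.
Outlet amounts (n = n₀ + Σ ν·ξ):
  M: 335 − 1(172.2) − 2(34.02) = 94.81
  V: 0 + 1(172.2) = 172.2
  Q: 0 + 2(34.02) = 68.04

ξ₂ = 34 lbmol/h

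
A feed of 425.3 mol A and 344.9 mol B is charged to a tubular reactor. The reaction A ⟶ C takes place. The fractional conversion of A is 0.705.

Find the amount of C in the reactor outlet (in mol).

A reacted = 0.705 × 425.3 = 299.8 mol; ν_A = −1, so ξ = 299.8/1 = 299.8 mol.
Outlet amounts (n = n₀ + ν ξ):
  A: 425.3 − 1(299.8) = 125.5
  C: 0 + 1(299.8) = 299.8
  B: 344.9 (inert)

300 mol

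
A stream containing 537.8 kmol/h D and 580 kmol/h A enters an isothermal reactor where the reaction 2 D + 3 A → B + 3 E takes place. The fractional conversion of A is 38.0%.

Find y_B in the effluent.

A reacted = 0.38 × 580 = 220.4 kmol/h; ν_A = −3, so ξ = 220.4/3 = 73.47 kmol/h.
Outlet amounts (n = n₀ + ν ξ):
  D: 537.8 − 2(73.47) = 390.9
  A: 580 − 3(73.47) = 359.6
  B: 0 + 1(73.47) = 73.47
  E: 0 + 3(73.47) = 220.4
Total out = 1044 kmol/h; y_B = 73.47 / 1044 = 0.07035.

0.0703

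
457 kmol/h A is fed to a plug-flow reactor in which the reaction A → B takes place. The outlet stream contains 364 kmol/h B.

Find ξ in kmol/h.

For B: n = n₀ + 1ξ → 364 = 0 + 1ξ, giving ξ = 364 kmol/h.
Outlet amounts (n = n₀ + ν ξ):
  A: 457 − 1(364) = 93
  B: 0 + 1(364) = 364

ξ = 364 kmol/h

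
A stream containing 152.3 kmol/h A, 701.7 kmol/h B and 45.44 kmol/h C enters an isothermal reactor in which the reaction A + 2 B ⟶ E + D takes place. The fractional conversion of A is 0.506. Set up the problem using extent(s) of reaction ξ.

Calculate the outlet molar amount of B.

A reacted = 0.506 × 152.3 = 77.06 kmol/h; ν_A = −1, so ξ = 77.06/1 = 77.06 kmol/h.
Outlet amounts (n = n₀ + ν ξ):
  A: 152.3 − 1(77.06) = 75.24
  B: 701.7 − 2(77.06) = 547.6
  E: 0 + 1(77.06) = 77.06
  D: 0 + 1(77.06) = 77.06
  C: 45.44 (inert)

548 kmol/h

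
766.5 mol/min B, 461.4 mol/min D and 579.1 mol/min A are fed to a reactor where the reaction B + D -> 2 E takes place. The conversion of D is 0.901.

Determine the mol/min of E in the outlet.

831 mol/min

D reacted = 0.901 × 461.4 = 415.7 mol/min; ν_D = −1, so ξ = 415.7/1 = 415.7 mol/min.
Outlet amounts (n = n₀ + ν ξ):
  B: 766.5 − 1(415.7) = 350.8
  D: 461.4 − 1(415.7) = 45.68
  E: 0 + 2(415.7) = 831.4
  A: 579.1 (inert)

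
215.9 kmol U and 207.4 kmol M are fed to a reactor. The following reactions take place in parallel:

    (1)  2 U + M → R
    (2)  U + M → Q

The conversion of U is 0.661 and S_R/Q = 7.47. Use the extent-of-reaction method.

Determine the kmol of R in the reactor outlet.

Conversion of U: U consumed = 0.661 × 215.9 = 142.7 kmol = 2ξ₁ + 1ξ₂.
Selectivity: 1ξ₁ / (1ξ₂) = 7.47 → ξ₁ = 7.47 ξ₂.
Substitute: (2·7.47 + 1) ξ₂ = 142.7 → ξ₂ = 8.953 kmol, ξ₁ = 66.88 kmol.
Outlet amounts (n = n₀ + Σ ν·ξ):
  U: 215.9 − 2(66.88) − 1(8.953) = 73.19
  M: 207.4 − 1(66.88) − 1(8.953) = 131.6
  R: 0 + 1(66.88) = 66.88
  Q: 0 + 1(8.953) = 8.953

66.9 kmol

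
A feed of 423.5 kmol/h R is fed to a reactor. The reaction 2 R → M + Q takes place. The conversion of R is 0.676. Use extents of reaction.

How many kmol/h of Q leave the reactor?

R reacted = 0.676 × 423.5 = 286.3 kmol/h; ν_R = −2, so ξ = 286.3/2 = 143.1 kmol/h.
Outlet amounts (n = n₀ + ν ξ):
  R: 423.5 − 2(143.1) = 137.2
  M: 0 + 1(143.1) = 143.1
  Q: 0 + 1(143.1) = 143.1

143 kmol/h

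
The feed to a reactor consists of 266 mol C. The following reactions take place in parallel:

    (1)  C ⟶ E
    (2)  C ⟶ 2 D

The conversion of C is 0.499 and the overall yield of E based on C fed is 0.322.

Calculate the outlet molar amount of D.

94.2 mol

Yield of E: 1ξ₁ / 266 = 0.322 → ξ₁ = 85.65 mol.
Conversion of C: 1ξ₁ + 1ξ₂ = 0.499 × 266 = 132.7 → ξ₂ = 47.08 mol.
Outlet amounts (n = n₀ + Σ ν·ξ):
  C: 266 − 1(85.65) − 1(47.08) = 133.3
  E: 0 + 1(85.65) = 85.65
  D: 0 + 2(47.08) = 94.16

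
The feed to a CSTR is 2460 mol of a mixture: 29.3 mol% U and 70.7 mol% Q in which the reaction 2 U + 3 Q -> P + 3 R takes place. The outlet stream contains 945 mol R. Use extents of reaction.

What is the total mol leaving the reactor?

For R: n = n₀ + 3ξ → 945 = 0 + 3ξ, giving ξ = 315 mol.
Outlet amounts (n = n₀ + ν ξ):
  U: 720.8 − 2(315) = 90.78
  Q: 1739 − 3(315) = 794.2
  P: 0 + 1(315) = 315
  R: 0 + 3(315) = 945
Total out = 90.78 + 794.2 + 315 + 945 = 2145 mol.

2140 mol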